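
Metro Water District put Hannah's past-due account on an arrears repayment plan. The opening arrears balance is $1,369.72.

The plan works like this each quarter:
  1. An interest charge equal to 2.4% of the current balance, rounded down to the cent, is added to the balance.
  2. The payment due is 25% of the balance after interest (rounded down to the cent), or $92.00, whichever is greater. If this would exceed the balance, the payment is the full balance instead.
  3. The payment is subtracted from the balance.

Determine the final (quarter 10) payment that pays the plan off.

$19.55

Quarter 1: opening $1,369.72; interest $32.87 → $1,402.59; payment $350.64; balance $1,051.95
Quarter 2: opening $1,051.95; interest $25.24 → $1,077.19; payment $269.29; balance $807.90
Quarter 3: opening $807.90; interest $19.38 → $827.28; payment $206.82; balance $620.46
Quarter 4: opening $620.46; interest $14.89 → $635.35; payment $158.83; balance $476.52
Quarter 5: opening $476.52; interest $11.43 → $487.95; payment $121.98; balance $365.97
Quarter 6: opening $365.97; interest $8.78 → $374.75; payment $93.68; balance $281.07
Quarter 7: opening $281.07; interest $6.74 → $287.81; payment $92.00; balance $195.81
Quarter 8: opening $195.81; interest $4.69 → $200.50; payment $92.00; balance $108.50
Quarter 9: opening $108.50; interest $2.60 → $111.10; payment $92.00; balance $19.10
Quarter 10: opening $19.10; interest $0.45 → $19.55; payment $19.55; balance $0.00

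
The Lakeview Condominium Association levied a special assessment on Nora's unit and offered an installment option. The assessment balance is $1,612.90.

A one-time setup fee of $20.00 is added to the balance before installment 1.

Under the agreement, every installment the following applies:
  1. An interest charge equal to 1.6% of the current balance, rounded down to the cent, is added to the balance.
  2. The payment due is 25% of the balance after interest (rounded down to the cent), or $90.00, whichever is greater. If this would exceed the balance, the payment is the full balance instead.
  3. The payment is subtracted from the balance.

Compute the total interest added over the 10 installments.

$100.45

Installment 1: $1,632.90 +$26.12 interest = $1,659.02; pay $414.75 → $1,244.27
Installment 2: $1,244.27 +$19.90 interest = $1,264.17; pay $316.04 → $948.13
Installment 3: $948.13 +$15.17 interest = $963.30; pay $240.82 → $722.48
Installment 4: $722.48 +$11.55 interest = $734.03; pay $183.50 → $550.53
Installment 5: $550.53 +$8.80 interest = $559.33; pay $139.83 → $419.50
Installment 6: $419.50 +$6.71 interest = $426.21; pay $106.55 → $319.66
Installment 7: $319.66 +$5.11 interest = $324.77; pay $90.00 → $234.77
Installment 8: $234.77 +$3.75 interest = $238.52; pay $90.00 → $148.52
Installment 9: $148.52 +$2.37 interest = $150.89; pay $90.00 → $60.89
Installment 10: $60.89 +$0.97 interest = $61.86; pay $61.86 → $0.00
Total interest: $26.12 + $19.90 + $15.17 + $11.55 + $8.80 + $6.71 + $5.11 + $3.75 + $2.37 + $0.97 = $100.45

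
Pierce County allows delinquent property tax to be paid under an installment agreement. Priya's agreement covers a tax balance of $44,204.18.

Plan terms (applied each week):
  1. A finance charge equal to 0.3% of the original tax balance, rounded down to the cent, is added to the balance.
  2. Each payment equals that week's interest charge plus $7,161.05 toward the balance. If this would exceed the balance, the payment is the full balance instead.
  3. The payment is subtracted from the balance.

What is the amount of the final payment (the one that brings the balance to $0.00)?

$1,370.49

Week 1: opening $44,204.18; interest $132.61 → $44,336.79; payment $7,293.66; balance $37,043.13
Week 2: opening $37,043.13; interest $132.61 → $37,175.74; payment $7,293.66; balance $29,882.08
Week 3: opening $29,882.08; interest $132.61 → $30,014.69; payment $7,293.66; balance $22,721.03
Week 4: opening $22,721.03; interest $132.61 → $22,853.64; payment $7,293.66; balance $15,559.98
Week 5: opening $15,559.98; interest $132.61 → $15,692.59; payment $7,293.66; balance $8,398.93
Week 6: opening $8,398.93; interest $132.61 → $8,531.54; payment $7,293.66; balance $1,237.88
Week 7: opening $1,237.88; interest $132.61 → $1,370.49; payment $1,370.49; balance $0.00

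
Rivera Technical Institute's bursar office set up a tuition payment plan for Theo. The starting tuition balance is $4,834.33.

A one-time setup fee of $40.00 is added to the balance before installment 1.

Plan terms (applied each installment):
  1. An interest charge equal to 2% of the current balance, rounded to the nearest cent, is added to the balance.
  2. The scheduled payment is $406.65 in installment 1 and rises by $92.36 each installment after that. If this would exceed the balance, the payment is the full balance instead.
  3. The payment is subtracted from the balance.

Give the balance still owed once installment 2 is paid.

$4,157.46

# | Opening | Interest | Payment | End bal
1 | $4,874.33 | $97.49 | $406.65 | $4,565.17
2 | $4,565.17 | $91.30 | $499.01 | $4,157.46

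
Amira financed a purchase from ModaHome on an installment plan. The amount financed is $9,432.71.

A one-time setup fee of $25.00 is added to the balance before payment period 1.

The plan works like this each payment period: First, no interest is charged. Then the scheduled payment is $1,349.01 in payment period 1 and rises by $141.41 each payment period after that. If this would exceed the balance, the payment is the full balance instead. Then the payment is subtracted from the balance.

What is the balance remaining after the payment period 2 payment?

# | Opening | Payment | End bal
1 | $9,457.71 | $1,349.01 | $8,108.70
2 | $8,108.70 | $1,490.42 | $6,618.28

$6,618.28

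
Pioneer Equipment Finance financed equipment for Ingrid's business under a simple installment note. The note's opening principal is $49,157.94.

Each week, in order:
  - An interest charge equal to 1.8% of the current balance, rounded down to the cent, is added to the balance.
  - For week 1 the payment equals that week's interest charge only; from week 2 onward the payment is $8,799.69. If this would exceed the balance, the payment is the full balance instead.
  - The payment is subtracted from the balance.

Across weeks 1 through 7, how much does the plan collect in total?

Week 1: $49,157.94 +$884.84 interest = $50,042.78; pay $884.84 → $49,157.94
Week 2: $49,157.94 +$884.84 interest = $50,042.78; pay $8,799.69 → $41,243.09
Week 3: $41,243.09 +$742.37 interest = $41,985.46; pay $8,799.69 → $33,185.77
Week 4: $33,185.77 +$597.34 interest = $33,783.11; pay $8,799.69 → $24,983.42
Week 5: $24,983.42 +$449.70 interest = $25,433.12; pay $8,799.69 → $16,633.43
Week 6: $16,633.43 +$299.40 interest = $16,932.83; pay $8,799.69 → $8,133.14
Week 7: $8,133.14 +$146.39 interest = $8,279.53; pay $8,279.53 → $0.00
Total paid: $53,162.82

$53,162.82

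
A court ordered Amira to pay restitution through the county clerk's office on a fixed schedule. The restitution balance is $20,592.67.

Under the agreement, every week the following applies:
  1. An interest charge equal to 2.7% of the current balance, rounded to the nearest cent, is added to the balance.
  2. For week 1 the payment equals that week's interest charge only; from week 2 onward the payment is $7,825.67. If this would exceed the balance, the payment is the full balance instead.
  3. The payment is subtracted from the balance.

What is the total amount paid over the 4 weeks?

$22,222.53

Week 1: opening $20,592.67; interest $556.00 → $21,148.67; payment $556.00; balance $20,592.67
Week 2: opening $20,592.67; interest $556.00 → $21,148.67; payment $7,825.67; balance $13,323.00
Week 3: opening $13,323.00; interest $359.72 → $13,682.72; payment $7,825.67; balance $5,857.05
Week 4: opening $5,857.05; interest $158.14 → $6,015.19; payment $6,015.19; balance $0.00
Total paid: $22,222.53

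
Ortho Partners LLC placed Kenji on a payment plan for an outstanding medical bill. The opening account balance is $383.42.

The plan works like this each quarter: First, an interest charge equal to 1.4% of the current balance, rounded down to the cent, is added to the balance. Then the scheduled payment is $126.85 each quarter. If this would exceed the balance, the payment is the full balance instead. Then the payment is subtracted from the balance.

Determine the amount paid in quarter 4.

Quarter 1: $383.42 +$5.36 interest = $388.78; pay $126.85 → $261.93
Quarter 2: $261.93 +$3.66 interest = $265.59; pay $126.85 → $138.74
Quarter 3: $138.74 +$1.94 interest = $140.68; pay $126.85 → $13.83
Quarter 4: $13.83 +$0.19 interest = $14.02; pay $14.02 → $0.00

$14.02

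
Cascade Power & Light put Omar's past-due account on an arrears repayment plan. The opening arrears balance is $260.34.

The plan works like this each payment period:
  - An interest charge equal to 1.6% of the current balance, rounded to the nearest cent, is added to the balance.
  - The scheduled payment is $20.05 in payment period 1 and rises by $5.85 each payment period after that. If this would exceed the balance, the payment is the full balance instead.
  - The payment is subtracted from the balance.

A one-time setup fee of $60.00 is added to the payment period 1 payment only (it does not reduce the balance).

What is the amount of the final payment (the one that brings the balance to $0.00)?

$17.77

Payment period 1: $260.34 +$4.17 interest = $264.51; pay $20.05 (+ $60.00 fee) → $244.46
Payment period 2: $244.46 +$3.91 interest = $248.37; pay $25.90 → $222.47
Payment period 3: $222.47 +$3.56 interest = $226.03; pay $31.75 → $194.28
Payment period 4: $194.28 +$3.11 interest = $197.39; pay $37.60 → $159.79
Payment period 5: $159.79 +$2.56 interest = $162.35; pay $43.45 → $118.90
Payment period 6: $118.90 +$1.90 interest = $120.80; pay $49.30 → $71.50
Payment period 7: $71.50 +$1.14 interest = $72.64; pay $55.15 → $17.49
Payment period 8: $17.49 +$0.28 interest = $17.77; pay $17.77 → $0.00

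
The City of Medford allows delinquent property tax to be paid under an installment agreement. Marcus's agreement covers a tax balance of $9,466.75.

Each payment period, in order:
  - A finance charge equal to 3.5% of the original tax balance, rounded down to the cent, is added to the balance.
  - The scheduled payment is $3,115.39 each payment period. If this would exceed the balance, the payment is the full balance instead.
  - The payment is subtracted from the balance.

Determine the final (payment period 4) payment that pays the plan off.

Payment period 1: opening $9,466.75; interest $331.33 → $9,798.08; payment $3,115.39; balance $6,682.69
Payment period 2: opening $6,682.69; interest $331.33 → $7,014.02; payment $3,115.39; balance $3,898.63
Payment period 3: opening $3,898.63; interest $331.33 → $4,229.96; payment $3,115.39; balance $1,114.57
Payment period 4: opening $1,114.57; interest $331.33 → $1,445.90; payment $1,445.90; balance $0.00

$1,445.90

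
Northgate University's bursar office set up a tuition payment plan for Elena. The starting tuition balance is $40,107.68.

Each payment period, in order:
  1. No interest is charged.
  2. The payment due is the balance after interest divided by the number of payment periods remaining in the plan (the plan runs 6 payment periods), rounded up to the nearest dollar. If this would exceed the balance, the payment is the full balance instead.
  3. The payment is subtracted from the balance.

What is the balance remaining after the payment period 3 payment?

$20,052.68

Payment period 1: $40,107.68 − $6,685.00 → $33,422.68
Payment period 2: $33,422.68 − $6,685.00 → $26,737.68
Payment period 3: $26,737.68 − $6,685.00 → $20,052.68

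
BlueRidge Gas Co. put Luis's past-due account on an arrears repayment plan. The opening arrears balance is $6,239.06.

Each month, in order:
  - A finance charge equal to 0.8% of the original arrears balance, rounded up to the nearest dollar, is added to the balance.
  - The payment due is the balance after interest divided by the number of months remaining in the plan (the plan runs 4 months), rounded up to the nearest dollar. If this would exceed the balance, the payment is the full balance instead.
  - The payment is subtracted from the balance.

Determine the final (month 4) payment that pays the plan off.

Month 1: opening $6,239.06; interest $50.00 → $6,289.06; payment $1,573.00; balance $4,716.06
Month 2: opening $4,716.06; interest $50.00 → $4,766.06; payment $1,589.00; balance $3,177.06
Month 3: opening $3,177.06; interest $50.00 → $3,227.06; payment $1,614.00; balance $1,613.06
Month 4: opening $1,613.06; interest $50.00 → $1,663.06; payment $1,663.06; balance $0.00

$1,663.06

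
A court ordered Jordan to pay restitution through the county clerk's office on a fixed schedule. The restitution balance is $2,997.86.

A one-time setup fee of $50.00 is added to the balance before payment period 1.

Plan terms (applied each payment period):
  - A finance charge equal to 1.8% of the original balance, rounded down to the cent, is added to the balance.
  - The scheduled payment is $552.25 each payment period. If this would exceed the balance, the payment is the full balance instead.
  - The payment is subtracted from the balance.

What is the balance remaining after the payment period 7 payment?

Payment period 1: opening $3,047.86; interest $53.96 → $3,101.82; payment $552.25; balance $2,549.57
Payment period 2: opening $2,549.57; interest $53.96 → $2,603.53; payment $552.25; balance $2,051.28
Payment period 3: opening $2,051.28; interest $53.96 → $2,105.24; payment $552.25; balance $1,552.99
Payment period 4: opening $1,552.99; interest $53.96 → $1,606.95; payment $552.25; balance $1,054.70
Payment period 5: opening $1,054.70; interest $53.96 → $1,108.66; payment $552.25; balance $556.41
Payment period 6: opening $556.41; interest $53.96 → $610.37; payment $552.25; balance $58.12
Payment period 7: opening $58.12; interest $53.96 → $112.08; payment $112.08; balance $0.00

$0.00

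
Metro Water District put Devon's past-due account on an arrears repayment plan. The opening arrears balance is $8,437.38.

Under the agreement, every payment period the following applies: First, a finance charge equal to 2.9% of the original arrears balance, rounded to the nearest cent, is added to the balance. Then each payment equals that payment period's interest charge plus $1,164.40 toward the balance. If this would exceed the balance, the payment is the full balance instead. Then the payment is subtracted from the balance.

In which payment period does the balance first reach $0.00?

Payment period 1: $8,437.38 +$244.68 interest = $8,682.06; pay $1,409.08 → $7,272.98
Payment period 2: $7,272.98 +$244.68 interest = $7,517.66; pay $1,409.08 → $6,108.58
Payment period 3: $6,108.58 +$244.68 interest = $6,353.26; pay $1,409.08 → $4,944.18
Payment period 4: $4,944.18 +$244.68 interest = $5,188.86; pay $1,409.08 → $3,779.78
Payment period 5: $3,779.78 +$244.68 interest = $4,024.46; pay $1,409.08 → $2,615.38
Payment period 6: $2,615.38 +$244.68 interest = $2,860.06; pay $1,409.08 → $1,450.98
Payment period 7: $1,450.98 +$244.68 interest = $1,695.66; pay $1,409.08 → $286.58
Payment period 8: $286.58 +$244.68 interest = $531.26; pay $531.26 → $0.00
Balance reaches $0.00 in payment period 8.

8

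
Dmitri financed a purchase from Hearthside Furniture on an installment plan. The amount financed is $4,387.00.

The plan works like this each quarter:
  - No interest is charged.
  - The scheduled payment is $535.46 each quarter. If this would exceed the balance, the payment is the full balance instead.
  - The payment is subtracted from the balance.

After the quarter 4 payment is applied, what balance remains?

Quarter 1: opening $4,387.00; payment $535.46; balance $3,851.54
Quarter 2: opening $3,851.54; payment $535.46; balance $3,316.08
Quarter 3: opening $3,316.08; payment $535.46; balance $2,780.62
Quarter 4: opening $2,780.62; payment $535.46; balance $2,245.16

$2,245.16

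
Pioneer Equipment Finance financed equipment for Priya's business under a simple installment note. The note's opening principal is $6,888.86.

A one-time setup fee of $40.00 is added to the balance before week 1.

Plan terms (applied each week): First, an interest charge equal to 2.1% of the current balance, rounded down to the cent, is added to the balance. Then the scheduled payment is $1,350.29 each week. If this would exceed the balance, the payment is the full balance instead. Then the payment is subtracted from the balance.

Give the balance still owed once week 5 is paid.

Week 1: opening $6,928.86; interest $145.50 → $7,074.36; payment $1,350.29; balance $5,724.07
Week 2: opening $5,724.07; interest $120.20 → $5,844.27; payment $1,350.29; balance $4,493.98
Week 3: opening $4,493.98; interest $94.37 → $4,588.35; payment $1,350.29; balance $3,238.06
Week 4: opening $3,238.06; interest $67.99 → $3,306.05; payment $1,350.29; balance $1,955.76
Week 5: opening $1,955.76; interest $41.07 → $1,996.83; payment $1,350.29; balance $646.54

$646.54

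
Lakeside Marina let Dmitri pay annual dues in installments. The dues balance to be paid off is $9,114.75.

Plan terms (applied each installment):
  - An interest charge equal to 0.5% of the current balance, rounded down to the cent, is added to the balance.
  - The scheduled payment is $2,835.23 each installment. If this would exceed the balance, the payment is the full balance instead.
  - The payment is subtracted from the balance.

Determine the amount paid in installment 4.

Installment 1: $9,114.75 +$45.57 interest = $9,160.32; pay $2,835.23 → $6,325.09
Installment 2: $6,325.09 +$31.62 interest = $6,356.71; pay $2,835.23 → $3,521.48
Installment 3: $3,521.48 +$17.60 interest = $3,539.08; pay $2,835.23 → $703.85
Installment 4: $703.85 +$3.51 interest = $707.36; pay $707.36 → $0.00

$707.36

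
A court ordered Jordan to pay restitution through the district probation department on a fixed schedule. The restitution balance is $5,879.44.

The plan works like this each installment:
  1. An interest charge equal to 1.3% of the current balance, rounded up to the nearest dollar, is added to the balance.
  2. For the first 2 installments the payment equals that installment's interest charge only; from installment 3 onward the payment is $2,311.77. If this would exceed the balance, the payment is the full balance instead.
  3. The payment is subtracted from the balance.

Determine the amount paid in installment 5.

Installment 1: $5,879.44 +$77.00 interest = $5,956.44; pay $77.00 → $5,879.44
Installment 2: $5,879.44 +$77.00 interest = $5,956.44; pay $77.00 → $5,879.44
Installment 3: $5,879.44 +$77.00 interest = $5,956.44; pay $2,311.77 → $3,644.67
Installment 4: $3,644.67 +$48.00 interest = $3,692.67; pay $2,311.77 → $1,380.90
Installment 5: $1,380.90 +$18.00 interest = $1,398.90; pay $1,398.90 → $0.00

$1,398.90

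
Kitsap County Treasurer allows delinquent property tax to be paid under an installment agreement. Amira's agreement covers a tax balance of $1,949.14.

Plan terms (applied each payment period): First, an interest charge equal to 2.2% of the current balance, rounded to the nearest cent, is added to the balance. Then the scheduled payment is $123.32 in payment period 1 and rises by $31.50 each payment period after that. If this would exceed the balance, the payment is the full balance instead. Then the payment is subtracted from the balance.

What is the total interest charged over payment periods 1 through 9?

Payment period 1: opening $1,949.14; interest $42.88 → $1,992.02; payment $123.32; balance $1,868.70
Payment period 2: opening $1,868.70; interest $41.11 → $1,909.81; payment $154.82; balance $1,754.99
Payment period 3: opening $1,754.99; interest $38.61 → $1,793.60; payment $186.32; balance $1,607.28
Payment period 4: opening $1,607.28; interest $35.36 → $1,642.64; payment $217.82; balance $1,424.82
Payment period 5: opening $1,424.82; interest $31.35 → $1,456.17; payment $249.32; balance $1,206.85
Payment period 6: opening $1,206.85; interest $26.55 → $1,233.40; payment $280.82; balance $952.58
Payment period 7: opening $952.58; interest $20.96 → $973.54; payment $312.32; balance $661.22
Payment period 8: opening $661.22; interest $14.55 → $675.77; payment $343.82; balance $331.95
Payment period 9: opening $331.95; interest $7.30 → $339.25; payment $339.25; balance $0.00
Total interest: $42.88 + $41.11 + $38.61 + $35.36 + $31.35 + $26.55 + $20.96 + $14.55 + $7.30 = $258.67

$258.67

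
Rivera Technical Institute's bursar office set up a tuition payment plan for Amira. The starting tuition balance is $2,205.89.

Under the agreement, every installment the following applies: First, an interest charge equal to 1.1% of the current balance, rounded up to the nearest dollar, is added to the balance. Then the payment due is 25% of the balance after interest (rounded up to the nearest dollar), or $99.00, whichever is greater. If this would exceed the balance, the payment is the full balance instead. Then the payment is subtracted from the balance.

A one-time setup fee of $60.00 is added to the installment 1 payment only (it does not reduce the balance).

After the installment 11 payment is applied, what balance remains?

Installment 1: $2,205.89 +$25.00 interest = $2,230.89; pay $558.00 (+ $60.00 fee) → $1,672.89
Installment 2: $1,672.89 +$19.00 interest = $1,691.89; pay $423.00 → $1,268.89
Installment 3: $1,268.89 +$14.00 interest = $1,282.89; pay $321.00 → $961.89
Installment 4: $961.89 +$11.00 interest = $972.89; pay $244.00 → $728.89
Installment 5: $728.89 +$9.00 interest = $737.89; pay $185.00 → $552.89
Installment 6: $552.89 +$7.00 interest = $559.89; pay $140.00 → $419.89
Installment 7: $419.89 +$5.00 interest = $424.89; pay $107.00 → $317.89
Installment 8: $317.89 +$4.00 interest = $321.89; pay $99.00 → $222.89
Installment 9: $222.89 +$3.00 interest = $225.89; pay $99.00 → $126.89
Installment 10: $126.89 +$2.00 interest = $128.89; pay $99.00 → $29.89
Installment 11: $29.89 +$1.00 interest = $30.89; pay $30.89 → $0.00

$0.00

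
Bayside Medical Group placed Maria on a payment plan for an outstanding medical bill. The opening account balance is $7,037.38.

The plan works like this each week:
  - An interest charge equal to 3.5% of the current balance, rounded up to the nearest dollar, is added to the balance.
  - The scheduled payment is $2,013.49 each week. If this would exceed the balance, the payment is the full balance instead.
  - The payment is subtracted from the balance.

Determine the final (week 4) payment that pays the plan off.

Week 1: $7,037.38 +$247.00 interest = $7,284.38; pay $2,013.49 → $5,270.89
Week 2: $5,270.89 +$185.00 interest = $5,455.89; pay $2,013.49 → $3,442.40
Week 3: $3,442.40 +$121.00 interest = $3,563.40; pay $2,013.49 → $1,549.91
Week 4: $1,549.91 +$55.00 interest = $1,604.91; pay $1,604.91 → $0.00

$1,604.91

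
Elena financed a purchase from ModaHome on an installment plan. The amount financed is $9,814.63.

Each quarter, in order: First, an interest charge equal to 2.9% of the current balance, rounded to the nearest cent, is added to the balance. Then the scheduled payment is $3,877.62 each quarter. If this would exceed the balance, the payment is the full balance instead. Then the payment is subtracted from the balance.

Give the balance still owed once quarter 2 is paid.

Quarter 1: opening $9,814.63; interest $284.62 → $10,099.25; payment $3,877.62; balance $6,221.63
Quarter 2: opening $6,221.63; interest $180.43 → $6,402.06; payment $3,877.62; balance $2,524.44

$2,524.44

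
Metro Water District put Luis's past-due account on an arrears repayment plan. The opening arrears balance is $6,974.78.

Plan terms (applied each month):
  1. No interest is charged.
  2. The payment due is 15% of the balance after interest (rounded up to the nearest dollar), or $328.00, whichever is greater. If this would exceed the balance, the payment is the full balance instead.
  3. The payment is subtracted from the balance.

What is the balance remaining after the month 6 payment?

Month 1: $6,974.78 − $1,047.00 → $5,927.78
Month 2: $5,927.78 − $890.00 → $5,037.78
Month 3: $5,037.78 − $756.00 → $4,281.78
Month 4: $4,281.78 − $643.00 → $3,638.78
Month 5: $3,638.78 − $546.00 → $3,092.78
Month 6: $3,092.78 − $464.00 → $2,628.78

$2,628.78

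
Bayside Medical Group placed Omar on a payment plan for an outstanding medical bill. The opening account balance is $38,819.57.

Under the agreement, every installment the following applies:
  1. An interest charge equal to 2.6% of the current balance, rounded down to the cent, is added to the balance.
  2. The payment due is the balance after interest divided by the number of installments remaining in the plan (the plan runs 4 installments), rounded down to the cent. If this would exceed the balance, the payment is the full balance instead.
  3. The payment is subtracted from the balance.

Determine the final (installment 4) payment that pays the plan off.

$10,754.25

Installment 1: opening $38,819.57; interest $1,009.30 → $39,828.87; payment $9,957.21; balance $29,871.66
Installment 2: opening $29,871.66; interest $776.66 → $30,648.32; payment $10,216.10; balance $20,432.22
Installment 3: opening $20,432.22; interest $531.23 → $20,963.45; payment $10,481.72; balance $10,481.73
Installment 4: opening $10,481.73; interest $272.52 → $10,754.25; payment $10,754.25; balance $0.00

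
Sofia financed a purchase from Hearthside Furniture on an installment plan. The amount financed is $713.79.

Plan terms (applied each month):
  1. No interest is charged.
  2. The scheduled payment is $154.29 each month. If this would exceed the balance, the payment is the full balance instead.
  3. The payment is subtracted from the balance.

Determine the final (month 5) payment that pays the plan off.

$96.63

Month 1: opening $713.79; payment $154.29; balance $559.50
Month 2: opening $559.50; payment $154.29; balance $405.21
Month 3: opening $405.21; payment $154.29; balance $250.92
Month 4: opening $250.92; payment $154.29; balance $96.63
Month 5: opening $96.63; payment $96.63; balance $0.00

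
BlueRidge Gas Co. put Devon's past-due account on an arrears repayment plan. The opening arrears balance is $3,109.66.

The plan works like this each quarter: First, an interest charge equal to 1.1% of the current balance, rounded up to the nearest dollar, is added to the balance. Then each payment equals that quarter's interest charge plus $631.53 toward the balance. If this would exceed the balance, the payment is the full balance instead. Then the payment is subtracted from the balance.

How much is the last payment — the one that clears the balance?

Quarter 1: opening $3,109.66; interest $35.00 → $3,144.66; payment $666.53; balance $2,478.13
Quarter 2: opening $2,478.13; interest $28.00 → $2,506.13; payment $659.53; balance $1,846.60
Quarter 3: opening $1,846.60; interest $21.00 → $1,867.60; payment $652.53; balance $1,215.07
Quarter 4: opening $1,215.07; interest $14.00 → $1,229.07; payment $645.53; balance $583.54
Quarter 5: opening $583.54; interest $7.00 → $590.54; payment $590.54; balance $0.00

$590.54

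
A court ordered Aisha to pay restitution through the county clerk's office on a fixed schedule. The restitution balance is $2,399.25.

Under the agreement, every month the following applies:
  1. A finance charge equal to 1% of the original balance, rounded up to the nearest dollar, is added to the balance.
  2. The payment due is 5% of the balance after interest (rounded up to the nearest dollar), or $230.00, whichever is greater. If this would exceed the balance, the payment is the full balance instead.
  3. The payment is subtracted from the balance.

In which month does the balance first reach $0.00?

12

# | Opening | Interest | Payment | End bal
1 | $2,399.25 | $24.00 | $230.00 | $2,193.25
2 | $2,193.25 | $24.00 | $230.00 | $1,987.25
3 | $1,987.25 | $24.00 | $230.00 | $1,781.25
4 | $1,781.25 | $24.00 | $230.00 | $1,575.25
5 | $1,575.25 | $24.00 | $230.00 | $1,369.25
6 | $1,369.25 | $24.00 | $230.00 | $1,163.25
7 | $1,163.25 | $24.00 | $230.00 | $957.25
8 | $957.25 | $24.00 | $230.00 | $751.25
9 | $751.25 | $24.00 | $230.00 | $545.25
10 | $545.25 | $24.00 | $230.00 | $339.25
11 | $339.25 | $24.00 | $230.00 | $133.25
12 | $133.25 | $24.00 | $157.25 | $0.00
Balance reaches $0.00 in month 12.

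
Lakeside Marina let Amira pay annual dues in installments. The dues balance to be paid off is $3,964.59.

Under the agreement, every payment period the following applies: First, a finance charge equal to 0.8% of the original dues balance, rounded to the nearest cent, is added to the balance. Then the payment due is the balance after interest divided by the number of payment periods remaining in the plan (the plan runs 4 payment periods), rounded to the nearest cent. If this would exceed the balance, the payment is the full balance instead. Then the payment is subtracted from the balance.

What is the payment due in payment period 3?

$1,025.51

# | Opening | Interest | Payment | End bal
1 | $3,964.59 | $31.72 | $999.08 | $2,997.23
2 | $2,997.23 | $31.72 | $1,009.65 | $2,019.30
3 | $2,019.30 | $31.72 | $1,025.51 | $1,025.51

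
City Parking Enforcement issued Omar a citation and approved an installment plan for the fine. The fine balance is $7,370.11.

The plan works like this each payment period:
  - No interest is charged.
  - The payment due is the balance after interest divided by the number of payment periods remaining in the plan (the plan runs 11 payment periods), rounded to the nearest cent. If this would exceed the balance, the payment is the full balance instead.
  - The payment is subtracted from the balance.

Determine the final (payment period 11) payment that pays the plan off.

# | Opening | Payment | End bal
1 | $7,370.11 | $670.01 | $6,700.10
2 | $6,700.10 | $670.01 | $6,030.09
3 | $6,030.09 | $670.01 | $5,360.08
4 | $5,360.08 | $670.01 | $4,690.07
5 | $4,690.07 | $670.01 | $4,020.06
6 | $4,020.06 | $670.01 | $3,350.05
7 | $3,350.05 | $670.01 | $2,680.04
8 | $2,680.04 | $670.01 | $2,010.03
9 | $2,010.03 | $670.01 | $1,340.02
10 | $1,340.02 | $670.01 | $670.01
11 | $670.01 | $670.01 | $0.00

$670.01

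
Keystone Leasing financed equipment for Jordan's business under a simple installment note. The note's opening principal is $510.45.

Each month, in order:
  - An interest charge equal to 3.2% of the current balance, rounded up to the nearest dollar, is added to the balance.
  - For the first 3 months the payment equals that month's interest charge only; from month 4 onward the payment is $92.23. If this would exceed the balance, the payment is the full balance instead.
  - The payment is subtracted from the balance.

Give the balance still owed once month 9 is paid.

Month 1: opening $510.45; interest $17.00 → $527.45; payment $17.00; balance $510.45
Month 2: opening $510.45; interest $17.00 → $527.45; payment $17.00; balance $510.45
Month 3: opening $510.45; interest $17.00 → $527.45; payment $17.00; balance $510.45
Month 4: opening $510.45; interest $17.00 → $527.45; payment $92.23; balance $435.22
Month 5: opening $435.22; interest $14.00 → $449.22; payment $92.23; balance $356.99
Month 6: opening $356.99; interest $12.00 → $368.99; payment $92.23; balance $276.76
Month 7: opening $276.76; interest $9.00 → $285.76; payment $92.23; balance $193.53
Month 8: opening $193.53; interest $7.00 → $200.53; payment $92.23; balance $108.30
Month 9: opening $108.30; interest $4.00 → $112.30; payment $92.23; balance $20.07

$20.07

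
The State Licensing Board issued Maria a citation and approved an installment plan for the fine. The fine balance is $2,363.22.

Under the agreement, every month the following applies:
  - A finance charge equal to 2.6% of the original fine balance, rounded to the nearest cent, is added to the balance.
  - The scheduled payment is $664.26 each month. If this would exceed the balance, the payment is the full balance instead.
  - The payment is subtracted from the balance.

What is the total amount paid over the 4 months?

$2,608.98

# | Opening | Interest | Payment | End bal
1 | $2,363.22 | $61.44 | $664.26 | $1,760.40
2 | $1,760.40 | $61.44 | $664.26 | $1,157.58
3 | $1,157.58 | $61.44 | $664.26 | $554.76
4 | $554.76 | $61.44 | $616.20 | $0.00
Total paid: $2,608.98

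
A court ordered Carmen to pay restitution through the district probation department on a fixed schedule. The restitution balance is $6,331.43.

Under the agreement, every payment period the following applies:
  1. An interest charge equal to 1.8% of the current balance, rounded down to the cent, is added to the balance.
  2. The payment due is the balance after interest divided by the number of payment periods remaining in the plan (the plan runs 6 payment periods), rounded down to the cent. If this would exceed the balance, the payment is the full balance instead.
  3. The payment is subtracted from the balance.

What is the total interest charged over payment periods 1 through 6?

$411.03

Payment period 1: opening $6,331.43; interest $113.96 → $6,445.39; payment $1,074.23; balance $5,371.16
Payment period 2: opening $5,371.16; interest $96.68 → $5,467.84; payment $1,093.56; balance $4,374.28
Payment period 3: opening $4,374.28; interest $78.73 → $4,453.01; payment $1,113.25; balance $3,339.76
Payment period 4: opening $3,339.76; interest $60.11 → $3,399.87; payment $1,133.29; balance $2,266.58
Payment period 5: opening $2,266.58; interest $40.79 → $2,307.37; payment $1,153.68; balance $1,153.69
Payment period 6: opening $1,153.69; interest $20.76 → $1,174.45; payment $1,174.45; balance $0.00
Total interest: $113.96 + $96.68 + $78.73 + $60.11 + $40.79 + $20.76 = $411.03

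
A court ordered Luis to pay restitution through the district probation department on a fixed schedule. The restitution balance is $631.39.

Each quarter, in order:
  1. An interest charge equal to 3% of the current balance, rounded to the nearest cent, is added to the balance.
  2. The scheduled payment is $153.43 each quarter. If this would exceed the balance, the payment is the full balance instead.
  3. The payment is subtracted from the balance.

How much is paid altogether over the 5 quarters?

$684.52

Quarter 1: $631.39 +$18.94 interest = $650.33; pay $153.43 → $496.90
Quarter 2: $496.90 +$14.91 interest = $511.81; pay $153.43 → $358.38
Quarter 3: $358.38 +$10.75 interest = $369.13; pay $153.43 → $215.70
Quarter 4: $215.70 +$6.47 interest = $222.17; pay $153.43 → $68.74
Quarter 5: $68.74 +$2.06 interest = $70.80; pay $70.80 → $0.00
Total paid: $684.52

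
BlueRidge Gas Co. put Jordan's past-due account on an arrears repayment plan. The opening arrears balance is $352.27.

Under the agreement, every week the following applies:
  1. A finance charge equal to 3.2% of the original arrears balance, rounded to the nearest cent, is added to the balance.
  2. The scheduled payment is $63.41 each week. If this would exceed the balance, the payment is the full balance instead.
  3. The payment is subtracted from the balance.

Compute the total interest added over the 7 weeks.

$78.89

Week 1: opening $352.27; interest $11.27 → $363.54; payment $63.41; balance $300.13
Week 2: opening $300.13; interest $11.27 → $311.40; payment $63.41; balance $247.99
Week 3: opening $247.99; interest $11.27 → $259.26; payment $63.41; balance $195.85
Week 4: opening $195.85; interest $11.27 → $207.12; payment $63.41; balance $143.71
Week 5: opening $143.71; interest $11.27 → $154.98; payment $63.41; balance $91.57
Week 6: opening $91.57; interest $11.27 → $102.84; payment $63.41; balance $39.43
Week 7: opening $39.43; interest $11.27 → $50.70; payment $50.70; balance $0.00
Total interest: $11.27 + $11.27 + $11.27 + $11.27 + $11.27 + $11.27 + $11.27 = $78.89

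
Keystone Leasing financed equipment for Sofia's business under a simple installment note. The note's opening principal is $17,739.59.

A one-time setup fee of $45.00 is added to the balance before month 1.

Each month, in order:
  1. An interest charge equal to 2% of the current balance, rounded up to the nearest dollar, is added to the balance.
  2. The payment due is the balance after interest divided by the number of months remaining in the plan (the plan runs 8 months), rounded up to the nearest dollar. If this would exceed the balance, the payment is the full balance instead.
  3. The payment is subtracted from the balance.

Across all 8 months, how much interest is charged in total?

Month 1: $17,784.59 +$356.00 interest = $18,140.59; pay $2,268.00 → $15,872.59
Month 2: $15,872.59 +$318.00 interest = $16,190.59; pay $2,313.00 → $13,877.59
Month 3: $13,877.59 +$278.00 interest = $14,155.59; pay $2,360.00 → $11,795.59
Month 4: $11,795.59 +$236.00 interest = $12,031.59; pay $2,407.00 → $9,624.59
Month 5: $9,624.59 +$193.00 interest = $9,817.59; pay $2,455.00 → $7,362.59
Month 6: $7,362.59 +$148.00 interest = $7,510.59; pay $2,504.00 → $5,006.59
Month 7: $5,006.59 +$101.00 interest = $5,107.59; pay $2,554.00 → $2,553.59
Month 8: $2,553.59 +$52.00 interest = $2,605.59; pay $2,605.59 → $0.00
Total interest: $356.00 + $318.00 + $278.00 + $236.00 + $193.00 + $148.00 + $101.00 + $52.00 = $1,682.00

$1,682.00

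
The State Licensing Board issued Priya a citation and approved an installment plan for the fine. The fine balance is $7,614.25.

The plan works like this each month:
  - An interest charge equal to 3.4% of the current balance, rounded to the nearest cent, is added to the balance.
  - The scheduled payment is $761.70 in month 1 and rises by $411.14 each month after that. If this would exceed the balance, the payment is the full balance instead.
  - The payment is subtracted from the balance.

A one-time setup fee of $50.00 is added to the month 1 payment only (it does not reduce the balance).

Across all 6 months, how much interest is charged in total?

$998.13

Month 1: opening $7,614.25; interest $258.88 → $7,873.13; payment $761.70 (+ $50.00 fee); balance $7,111.43
Month 2: opening $7,111.43; interest $241.79 → $7,353.22; payment $1,172.84; balance $6,180.38
Month 3: opening $6,180.38; interest $210.13 → $6,390.51; payment $1,583.98; balance $4,806.53
Month 4: opening $4,806.53; interest $163.42 → $4,969.95; payment $1,995.12; balance $2,974.83
Month 5: opening $2,974.83; interest $101.14 → $3,075.97; payment $2,406.26; balance $669.71
Month 6: opening $669.71; interest $22.77 → $692.48; payment $692.48; balance $0.00
Total interest: $258.88 + $241.79 + $210.13 + $163.42 + $101.14 + $22.77 = $998.13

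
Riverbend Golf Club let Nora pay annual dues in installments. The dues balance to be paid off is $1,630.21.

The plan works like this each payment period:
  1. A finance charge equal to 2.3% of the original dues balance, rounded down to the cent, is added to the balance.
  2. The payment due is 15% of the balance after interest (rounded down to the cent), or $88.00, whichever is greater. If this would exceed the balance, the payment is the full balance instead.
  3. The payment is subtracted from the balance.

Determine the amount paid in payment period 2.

Payment period 1: $1,630.21 +$37.49 interest = $1,667.70; pay $250.15 → $1,417.55
Payment period 2: $1,417.55 +$37.49 interest = $1,455.04; pay $218.25 → $1,236.79

$218.25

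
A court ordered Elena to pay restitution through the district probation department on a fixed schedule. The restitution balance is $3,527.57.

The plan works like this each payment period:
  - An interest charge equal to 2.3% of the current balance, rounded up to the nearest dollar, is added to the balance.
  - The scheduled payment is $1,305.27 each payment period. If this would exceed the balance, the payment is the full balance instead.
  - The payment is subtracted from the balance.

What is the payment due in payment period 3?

Payment period 1: $3,527.57 +$82.00 interest = $3,609.57; pay $1,305.27 → $2,304.30
Payment period 2: $2,304.30 +$53.00 interest = $2,357.30; pay $1,305.27 → $1,052.03
Payment period 3: $1,052.03 +$25.00 interest = $1,077.03; pay $1,077.03 → $0.00

$1,077.03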